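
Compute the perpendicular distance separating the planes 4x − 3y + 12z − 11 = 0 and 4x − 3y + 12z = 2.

Both planes have normal n = (4, −3, 12), |n| = 13. Any point on the first plane is at distance |2 − 11|/|n| = 9/13 from the second.

9/13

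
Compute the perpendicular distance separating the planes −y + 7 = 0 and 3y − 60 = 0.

13

Divide the second equation by -3 to match normals: −y = -20.
With common normal n = (0, −1, 0) (|n| = 1), the distance is |(-7) − (-20)|/|n| = 13/1 = 13.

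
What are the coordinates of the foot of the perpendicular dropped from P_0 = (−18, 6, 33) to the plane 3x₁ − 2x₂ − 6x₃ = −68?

(-6, -2, 9)

n = (3, −2, −6), |n|² = 49, and n·P_0 − (-68) = -196.
t = -196/49 = -4, so the foot is P_0 − t·n = (−18, 6, 33) − (-4)·(3, −2, −6) = (−6, −2, 9).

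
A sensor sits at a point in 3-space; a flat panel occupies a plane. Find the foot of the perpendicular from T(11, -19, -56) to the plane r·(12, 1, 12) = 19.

(35, -17, -32)

The perpendicular from T has direction n = (12, 1, 12): r = (11, -19, -56) + λ(12, 1, 12).
Substitute into the plane: n·(T + λn) = 19 gives -559 + 289λ = 19, so λ = 2.
Foot = (11, -19, -56) + 2·(12, 1, 12) = (35, -17, -32).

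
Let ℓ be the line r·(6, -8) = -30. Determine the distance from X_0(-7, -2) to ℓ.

The normal to the line is n = (6, -8) with |n| = 10.
|n·X_0 − (-30)| = |-26 − (-30)| = 4, so the distance is 4/10 = 2/5.

2/5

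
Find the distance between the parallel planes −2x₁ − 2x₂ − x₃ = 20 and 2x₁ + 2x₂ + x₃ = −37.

Divide the second equation by -1 to match normals: −2x₁ − 2x₂ − x₃ = 37.
With common normal n = (−2, −2, −1) (|n| = 3), the distance is |20 − 37|/|n| = 17/3.

17/3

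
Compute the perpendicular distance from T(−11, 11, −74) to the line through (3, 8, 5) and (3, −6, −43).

√821

A direction vector is d = (0, −14, −48).
AP = (−14, 3, −79), and AP × d = (−1250, −672, 196).
|AP × d|² = 2052500 and |d|² = 2500, so the distance is √(2052500/2500) = √821.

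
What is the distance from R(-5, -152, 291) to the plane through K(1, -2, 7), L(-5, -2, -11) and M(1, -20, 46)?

6

KL = (-6, 0, -18) and KM = (0, -18, 39), so a normal is n = KL × KM = (-324, 234, 108).
Then n·(-5, -152, 291) - (-36) = -2484.
|n| = √(104976 + 54756 + 11664) = 414, so the distance is |-2484|/414 = 6.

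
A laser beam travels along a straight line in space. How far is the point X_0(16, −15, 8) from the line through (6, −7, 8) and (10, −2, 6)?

A direction vector is d = (4, 5, −2).
AP = (10, −8, 0); AP·d = 0, |AP|² = 164, |d|² = 45.
distance² = |AP|² − (AP·d)²/|d|² = 164 − 0/45 = 164, so the distance is 2√41.

2√41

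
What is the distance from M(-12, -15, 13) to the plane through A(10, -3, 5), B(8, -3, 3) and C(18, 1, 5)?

AB = (-2, 0, -2) and AC = (8, 4, 0), so a normal is n = AB × AC = (8, -16, -8).
n = (8, -16, -8); n·P − 88 = -48; |n| = 8√6; distance = 48/(8√6) = √6.

√6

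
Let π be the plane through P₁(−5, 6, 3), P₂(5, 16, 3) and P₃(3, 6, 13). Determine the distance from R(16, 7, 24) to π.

8√66/33

P₁P₂ = (10, 10, 0) and P₁P₃ = (8, 0, 10), so a normal is n = P₁P₂ × P₁P₃ = (100, −100, −80).
n = (100, −100, −80); n·P − (-1340) = 320; |n| = 20√66; distance = 320/(20√66) = 8√66/33.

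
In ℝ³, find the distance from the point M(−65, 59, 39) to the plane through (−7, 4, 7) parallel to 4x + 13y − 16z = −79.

Parallel planes share the normal n = (4, 13, −16); since (−7, 4, 7) lies on the plane, its equation is 4x + 13y − 16z = -88.
Then n·(−65, 59, 39) − (−88) = −29.
|n| = √(16 + 169 + 256) = 21, so the distance is |-29|/21 = 29/21.

29/21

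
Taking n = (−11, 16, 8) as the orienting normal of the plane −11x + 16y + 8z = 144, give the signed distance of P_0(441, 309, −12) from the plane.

-7

n·P_0 − 144 = -147.
|n| = 21, so the signed distance is -147/21 = -7.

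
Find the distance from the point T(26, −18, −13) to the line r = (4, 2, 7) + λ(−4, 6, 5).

Direction vector d = (−4, 6, 5).
AP = (22, −20, −20); AP·d = -308, |AP|² = 1284, |d|² = 77.
distance² = |AP|² − (AP·d)²/|d|² = 1284 − 94864/77 = 52, so the distance is 2√13.

2√13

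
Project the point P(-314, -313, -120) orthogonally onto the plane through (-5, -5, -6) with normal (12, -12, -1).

(-5410/17, -5249/17, -2034/17)

The perpendicular from P has direction n = (12, -12, -1): r = (-314, -313, -120) + t(12, -12, -1).
Substitute into the plane: n·(P + tn) = 6 gives 108 + 289t = 6, so t = -6/17.
Foot = (-314, -313, -120) + (-6/17)·(12, -12, -1) = (-5410/17, -5249/17, -2034/17).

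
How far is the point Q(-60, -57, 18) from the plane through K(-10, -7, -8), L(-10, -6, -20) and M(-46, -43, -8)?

26/17

KL = (0, 1, -12) and KM = (-36, -36, 0), so a normal is n = KL × KM = (-432, 432, 36).
Then n·(-60, -57, 18) - 1008 = 936.
|n| = √(186624 + 186624 + 1296) = 612, so the distance is |936|/612 = 26/17.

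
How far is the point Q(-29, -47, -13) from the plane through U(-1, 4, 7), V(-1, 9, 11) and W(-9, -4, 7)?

8/√57

UV = (0, 5, 4) and UW = (-8, -8, 0), so a normal is n = UV × UW = (32, -32, 40).
Then n·(-29, -47, -13) - 120 = -64.
|n| = √(1024 + 1024 + 1600) = 8√57, so the distance is |-64|/(8√57) = 8/√57.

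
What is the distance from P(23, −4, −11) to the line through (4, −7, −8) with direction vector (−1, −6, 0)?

3√38

Direction vector d = (−1, −6, 0).
AP = (19, 3, −3); AP·d = -37, |AP|² = 379, |d|² = 37.
distance² = |AP|² − (AP·d)²/|d|² = 379 − 1369/37 = 342, so the distance is 3√38.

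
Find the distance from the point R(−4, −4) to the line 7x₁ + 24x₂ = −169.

The normal to the line is n = (7, 24) with |n| = 25.
|n·R − (-169)| = |-124 − (-169)| = 45, so the distance is 45/25 = 9/5.

9/5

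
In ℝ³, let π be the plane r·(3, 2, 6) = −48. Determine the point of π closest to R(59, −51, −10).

n = (3, 2, 6), |n|² = 49, and n·R − (-48) = 63.
t = 63/49 = 9/7, so the foot is R − t·n = (59, −51, −10) − (9/7)·(3, 2, 6) = (386/7, −375/7, −124/7).

(386/7, -375/7, -124/7)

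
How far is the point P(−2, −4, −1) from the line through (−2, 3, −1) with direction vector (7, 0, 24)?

7

Direction vector d = (7, 0, 24).
AP = (0, −7, 0); AP·d = 0, |AP|² = 49, |d|² = 625.
distance² = |AP|² − (AP·d)²/|d|² = 49 − 0/625 = 49, so the distance is 7.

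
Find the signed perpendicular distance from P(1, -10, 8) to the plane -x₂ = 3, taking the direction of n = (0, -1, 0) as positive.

n·P − 3 = 7.
|n| = 1, so the signed distance is 7/1 = 7.

7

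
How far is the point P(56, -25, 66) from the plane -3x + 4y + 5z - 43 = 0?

d = |(-3)·56 + 4·(-25) + 5·66 − 43| / √(9 + 16 + 25) = |19| / (5√2) = 19√2/10.

19/(5√2)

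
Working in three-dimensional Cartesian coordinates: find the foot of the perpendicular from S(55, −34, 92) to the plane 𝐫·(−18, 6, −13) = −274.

(-17, -10, 40)

n = (−18, 6, −13), |n|² = 529, and n·S − (-274) = -2116.
t = -2116/529 = -4, so the foot is S − t·n = (55, −34, 92) − (-4)·(−18, 6, −13) = (−17, −10, 40).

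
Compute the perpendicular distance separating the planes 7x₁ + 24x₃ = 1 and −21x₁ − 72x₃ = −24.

Divide the second equation by -3 to match normals: 7x₁ + 24x₃ = 8.
Both planes have normal n = (7, 0, 24), |n| = 25. Any point on the first plane is at distance |8 − 1|/|n| = 7/25 from the second.

7/25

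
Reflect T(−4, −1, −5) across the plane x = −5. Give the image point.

With n = (1, 0, 0), the signed offset is (n·T − (-5))/|n|² = 1/1 = 1.
T' = T − 2t·n = (−4, −1, −5) − 2·(1, 0, 0) = (−6, −1, −5).

(-6, -1, -5)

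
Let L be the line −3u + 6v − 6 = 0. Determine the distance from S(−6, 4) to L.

d = |(-3)·(-6) + 6·4 − 6| / √(9 + 36) = |36|/(3√5) = 12√5/5.

12√5/5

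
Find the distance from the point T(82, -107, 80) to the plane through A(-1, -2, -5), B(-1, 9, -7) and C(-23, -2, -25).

AB = (0, 11, -2) and AC = (-22, 0, -20), so a normal is n = AB × AC = (-220, 44, 242).
Then n·(82, -107, 80) - (-1078) = -2310.
|n| = √(48400 + 1936 + 58564) = 330, so the distance is |-2310|/330 = 7.

7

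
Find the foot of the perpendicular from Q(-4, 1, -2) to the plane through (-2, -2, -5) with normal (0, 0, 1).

n = (0, 0, 1), |n|² = 1, and n·Q − (-5) = 3.
t = 3/1 = 3, so the foot is Q − t·n = (-4, 1, -2) − 3·(0, 0, 1) = (-4, 1, -5).

(-4, 1, -5)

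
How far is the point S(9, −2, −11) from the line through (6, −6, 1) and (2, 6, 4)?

13

A direction vector is d = (−4, 12, 3).
AP = (3, 4, −12), and AP × d = (156, 39, 52).
|AP × d|² = 28561 and |d|² = 169, so the distance is √(28561/169) = √169 = 13.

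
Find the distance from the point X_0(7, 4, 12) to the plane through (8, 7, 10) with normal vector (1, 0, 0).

1

The plane has equation n·(r − (8, 7, 10)) = 0, i.e. n·r = 8.
Then n·(7, 4, 12) − 8 = −1.
|n| = √(1 + 0 + 0) = 1, so the distance is |-1|/1 = 1.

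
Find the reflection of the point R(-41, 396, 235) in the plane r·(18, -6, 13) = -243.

(-1231/23, 9204/23, 5197/23)

With n = (18, -6, 13), the signed offset is (n·R − (-243))/|n|² = 184/529 = 8/23.
R' = R − 2t·n = (-41, 396, 235) − (16/23)·(18, -6, 13) = (-1231/23, 9204/23, 5197/23).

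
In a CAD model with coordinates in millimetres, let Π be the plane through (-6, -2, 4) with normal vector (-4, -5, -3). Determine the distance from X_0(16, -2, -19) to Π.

The plane has equation n·(r − (-6, -2, 4)) = 0, i.e. n·r = 22.
Then n·(16, -2, -19) - 22 = -19.
|n| = √(16 + 25 + 9) = 5√2, so the distance is |-19|/(5√2) = 19√2/10.

19√2/10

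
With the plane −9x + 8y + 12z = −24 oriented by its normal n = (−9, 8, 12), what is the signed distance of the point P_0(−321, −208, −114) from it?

n·P_0 − (-24) = -119.
|n| = 17, so the signed distance is -119/17 = -7.

-7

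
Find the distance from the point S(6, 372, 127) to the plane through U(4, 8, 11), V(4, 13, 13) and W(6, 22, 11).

8

UV = (0, 5, 2) and UW = (2, 14, 0), so a normal is n = UV × UW = (−28, 4, −10).
Then n·(6, 372, 127) − (−190) = 240.
|n| = √(784 + 16 + 100) = 30, so the distance is |240|/30 = 8.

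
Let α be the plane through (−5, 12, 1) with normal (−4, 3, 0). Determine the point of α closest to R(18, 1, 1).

(-2, 16, 1)

The perpendicular from R has direction n = (−4, 3, 0): r = (18, 1, 1) + μ(−4, 3, 0).
Substitute into the plane: n·(R + μn) = 56 gives -69 + 25μ = 56, so μ = 5.
Foot = (18, 1, 1) + 5·(−4, 3, 0) = (−2, 16, 1).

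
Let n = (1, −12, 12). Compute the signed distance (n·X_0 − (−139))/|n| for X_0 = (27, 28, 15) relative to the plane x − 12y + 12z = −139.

10/17

n·X_0 − (-139) = 10.
|n| = 17, so the signed distance is 10/17.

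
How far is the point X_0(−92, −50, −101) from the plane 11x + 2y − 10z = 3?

7

d = |11·(-92) + 2·(-50) + (-10)·(-101) − 3| / √(121 + 4 + 100) = |-105| / 15 = 7.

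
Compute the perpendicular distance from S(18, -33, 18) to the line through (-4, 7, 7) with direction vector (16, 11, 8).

21√5

Direction vector d = (16, 11, 8).
AP = (22, -40, 11), and AP × d = (-441, 0, 882).
|AP × d|² = 972405 and |d|² = 441, so the distance is √(972405/441) = √2205 = 21√5.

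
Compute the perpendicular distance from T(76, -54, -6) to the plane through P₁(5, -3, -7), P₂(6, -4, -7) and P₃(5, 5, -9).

P₁P₂ = (1, -1, 0) and P₁P₃ = (0, 8, -2), so a normal is n = P₁P₂ × P₁P₃ = (2, 2, 8).
Then n·(76, -54, -6) - (-52) = 48.
|n| = √(4 + 4 + 64) = 6√2, so the distance is |48|/(6√2) = 4√2.

4√2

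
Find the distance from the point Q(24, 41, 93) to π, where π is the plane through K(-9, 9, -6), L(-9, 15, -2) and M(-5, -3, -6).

5

KL = (0, 6, 4) and KM = (4, -12, 0), so a normal is n = KL × KM = (48, 16, -24).
d = |48·24 + 16·41 + (-24)·93 − (-144)| / √(2304 + 256 + 576) = |-280| / 56 = 5.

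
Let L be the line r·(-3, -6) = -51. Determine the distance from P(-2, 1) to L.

17/√5

d = |(-3)·(-2) + (-6)·1 − (-51)| / √(9 + 36) = |51|/(3√5) = 17√5/5.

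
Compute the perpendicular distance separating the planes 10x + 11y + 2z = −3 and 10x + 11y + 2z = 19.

Both planes have normal n = (10, 11, 2), |n| = 15. Any point on the first plane is at distance |19 − (-3)|/|n| = 22/15 from the second.

22/15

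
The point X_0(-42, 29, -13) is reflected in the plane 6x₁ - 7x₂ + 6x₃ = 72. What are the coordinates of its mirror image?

n = (6, -7, 6), |n|² = 121, n·X_0 − 72 = -605, so t = -605/121 = -5.
Foot F = X_0 − (-5)·n = (-12, -6, 17); the reflection is 2F − X_0 = (18, -41, 47).

(18, -41, 47)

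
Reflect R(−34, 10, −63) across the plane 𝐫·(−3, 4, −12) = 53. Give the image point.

With n = (−3, 4, −12), the signed offset is (n·R − 53)/|n|² = 845/169 = 5.
R' = R − 2t·n = (−34, 10, −63) − 10·(−3, 4, −12) = (−4, −30, 57).

(-4, -30, 57)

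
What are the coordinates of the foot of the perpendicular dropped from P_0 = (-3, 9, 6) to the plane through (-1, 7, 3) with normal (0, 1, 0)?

The perpendicular from P_0 has direction n = (0, 1, 0): r = (-3, 9, 6) + λ(0, 1, 0).
Substitute into the plane: n·(P_0 + λn) = 7 gives 9 + 1λ = 7, so λ = -2.
Foot = (-3, 9, 6) + (-2)·(0, 1, 0) = (-3, 7, 6).

(-3, 7, 6)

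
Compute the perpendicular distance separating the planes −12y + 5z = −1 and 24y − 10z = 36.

Divide the second equation by -2 to match normals: −12y + 5z = -18.
Both planes have normal n = (0, −12, 5), |n| = 13. Any point on the first plane is at distance |(-18) − (-1)|/|n| = 17/13 from the second.

17/13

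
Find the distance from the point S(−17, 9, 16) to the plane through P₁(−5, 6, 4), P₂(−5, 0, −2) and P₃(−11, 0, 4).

√3

P₁P₂ = (0, −6, −6) and P₁P₃ = (−6, −6, 0), so a normal is n = P₁P₂ × P₁P₃ = (−36, 36, −36).
n = (−36, 36, −36); n·P − 252 = 108; |n| = 36√3; distance = 108/(36√3) = √3.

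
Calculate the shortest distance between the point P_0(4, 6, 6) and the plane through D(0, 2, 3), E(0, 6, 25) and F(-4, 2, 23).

2/15

DE = (0, 4, 22) and DF = (-4, 0, 20), so a normal is n = DE × DF = (80, -88, 16).
d = |80·4 + (-88)·6 + 16·6 − (-128)| / √(6400 + 7744 + 256) = |16| / 120 = 2/15.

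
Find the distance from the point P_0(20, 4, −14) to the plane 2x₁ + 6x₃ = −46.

1/√10

Normal vector n = (2, 0, 6), and n·(20, 4, −14) − (−46) = 2.
|n| = √(4 + 0 + 36) = 2√10, so the distance is |2|/(2√10) = 1/√10.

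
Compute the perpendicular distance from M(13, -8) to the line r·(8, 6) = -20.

The normal to the line is n = (8, 6) with |n| = 10.
|n·M − (-20)| = |56 − (-20)| = 76, so the distance is 76/10 = 38/5.

38/5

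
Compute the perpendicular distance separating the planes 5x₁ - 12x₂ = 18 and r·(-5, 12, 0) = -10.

8/13

Divide the second equation by -1 to match normals: 5x₁ - 12x₂ = 10.
With common normal n = (5, -12, 0) (|n| = 13), the distance is |18 − 10|/|n| = 8/13.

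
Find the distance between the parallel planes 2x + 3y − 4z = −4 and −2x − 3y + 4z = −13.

Divide the second equation by -1 to match normals: 2x + 3y − 4z = 13.
Both planes have normal n = (2, 3, −4), |n| = √29. Any point on the first plane is at distance |13 − (-4)|/|n| = 17/√29 from the second.

17√29/29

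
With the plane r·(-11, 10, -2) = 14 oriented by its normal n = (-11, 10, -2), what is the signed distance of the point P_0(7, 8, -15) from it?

n·P_0 − 14 = 19.
|n| = 15, so the signed distance is 19/15.

19/15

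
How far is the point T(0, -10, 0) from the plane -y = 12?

2

n = (0, -1, 0); n·P − 12 = -2; |n| = 1; distance = 2/1 = 2.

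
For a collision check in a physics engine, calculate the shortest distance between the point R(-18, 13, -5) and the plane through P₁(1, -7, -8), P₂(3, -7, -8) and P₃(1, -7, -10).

P₁P₂ = (2, 0, 0) and P₁P₃ = (0, 0, -2), so a normal is n = P₁P₂ × P₁P₃ = (0, 4, 0).
d = |4·13 − (-28)| / √(0 + 16 + 0) = |80| / 4 = 20.

20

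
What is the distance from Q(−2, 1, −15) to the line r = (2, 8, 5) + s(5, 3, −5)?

Direction vector d = (5, 3, −5).
AP = (−4, −7, −20), and AP × d = (95, −120, 23).
|AP × d|² = 23954 and |d|² = 59, so the distance is √(23954/59) = √406.

√406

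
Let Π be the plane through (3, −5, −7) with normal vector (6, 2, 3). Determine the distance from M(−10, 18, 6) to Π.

1

The plane has equation n·(r − (3, −5, −7)) = 0, i.e. n·r = -13.
d = |6·(-10) + 2·18 + 3·6 − (-13)| / √(36 + 4 + 9) = |7| / 7 = 1.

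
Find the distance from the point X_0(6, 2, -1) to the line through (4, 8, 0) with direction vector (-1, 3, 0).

Direction vector d = (-1, 3, 0).
AP = (2, -6, -1); AP·d = -20, |AP|² = 41, |d|² = 10.
distance² = |AP|² − (AP·d)²/|d|² = 41 − 400/10 = 1, so the distance is 1.

1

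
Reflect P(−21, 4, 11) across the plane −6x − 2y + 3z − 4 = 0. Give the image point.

(15, 16, -7)

With n = (−6, −2, 3), the signed offset is (n·P − 4)/|n|² = 147/49 = 3.
P' = P − 2t·n = (−21, 4, 11) − 6·(−6, −2, 3) = (15, 16, −7).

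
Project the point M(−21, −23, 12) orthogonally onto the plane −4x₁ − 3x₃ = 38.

(-97/5, -23, 66/5)

n = (−4, 0, −3), |n|² = 25, and n·M − 38 = 10.
t = 10/25 = 2/5, so the foot is M − t·n = (−21, −23, 12) − (2/5)·(−4, 0, −3) = (−97/5, −23, 66/5).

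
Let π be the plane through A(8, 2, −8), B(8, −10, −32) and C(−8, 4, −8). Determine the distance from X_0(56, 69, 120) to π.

8

AB = (0, −12, −24) and AC = (−16, 2, 0), so a normal is n = AB × AC = (48, 384, −192).
d = |48·56 + 384·69 + (-192)·120 − 2688| / √(2304 + 147456 + 36864) = |3456| / 432 = 8.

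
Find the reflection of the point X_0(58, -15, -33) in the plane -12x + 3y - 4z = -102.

n = (-12, 3, -4), |n|² = 169, n·X_0 − (-102) = -507, so t = -507/169 = -3.
Foot F = X_0 − (-3)·n = (22, -6, -45); the reflection is 2F − X_0 = (-14, 3, -57).

(-14, 3, -57)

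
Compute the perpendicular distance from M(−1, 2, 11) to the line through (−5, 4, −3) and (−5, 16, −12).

A direction vector is d = (0, 12, −9).
AP = (4, −2, 14), and AP × d = (−150, 36, 48).
|AP × d|² = 26100 and |d|² = 225, so the distance is √(26100/225) = √116 = 2√29.

2√29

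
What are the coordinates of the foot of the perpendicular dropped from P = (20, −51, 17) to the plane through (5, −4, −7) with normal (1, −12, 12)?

(17, -15, -19)

n = (1, −12, 12), |n|² = 289, and n·P − (-31) = 867.
t = 867/289 = 3, so the foot is P − t·n = (20, −51, 17) − 3·(1, −12, 12) = (17, −15, −19).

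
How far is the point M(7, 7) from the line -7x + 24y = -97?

The normal to the line is n = (-7, 24) with |n| = 25.
|n·M − (-97)| = |119 − (-97)| = 216, so the distance is 216/25.

216/25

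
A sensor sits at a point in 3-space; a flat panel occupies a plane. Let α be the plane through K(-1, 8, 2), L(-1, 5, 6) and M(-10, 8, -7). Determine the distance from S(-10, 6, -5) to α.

√34/17

KL = (0, -3, 4) and KM = (-9, 0, -9), so a normal is n = KL × KM = (27, -36, -27).
Then n·(-10, 6, -5) - (-369) = 18.
|n| = √(729 + 1296 + 729) = 9√34, so the distance is |18|/(9√34) = √34/17.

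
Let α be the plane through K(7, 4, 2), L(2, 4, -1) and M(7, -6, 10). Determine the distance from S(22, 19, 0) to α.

KL = (-5, 0, -3) and KM = (0, -10, 8), so a normal is n = KL × KM = (-30, 40, 50).
n = (-30, 40, 50); n·P − 50 = 50; |n| = 50√2; distance = 50/(50√2) = 1/√2.

1/√2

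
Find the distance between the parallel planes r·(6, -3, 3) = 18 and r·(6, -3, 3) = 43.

25/(3√6)

With common normal n = (6, -3, 3) (|n| = 3√6), the distance is |18 − 43|/|n| = 25/(3√6) = 25√6/18.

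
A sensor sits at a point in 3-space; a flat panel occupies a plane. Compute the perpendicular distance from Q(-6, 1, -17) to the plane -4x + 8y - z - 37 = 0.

4/3

n = (-4, 8, -1); n·P − 37 = 12; |n| = 9; distance = 12/9 = 4/3.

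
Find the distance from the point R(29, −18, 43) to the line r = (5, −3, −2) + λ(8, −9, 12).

15

Direction vector d = (8, −9, 12).
AP = (24, −15, 45); AP·d = 867, |AP|² = 2826, |d|² = 289.
distance² = |AP|² − (AP·d)²/|d|² = 2826 − 751689/289 = 225, so the distance is 15.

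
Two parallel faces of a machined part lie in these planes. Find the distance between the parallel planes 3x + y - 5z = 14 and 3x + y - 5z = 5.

Both planes have normal n = (3, 1, -5), |n| = √35. Any point on the first plane is at distance |5 − 14|/|n| = 9/√35 from the second.

9√35/35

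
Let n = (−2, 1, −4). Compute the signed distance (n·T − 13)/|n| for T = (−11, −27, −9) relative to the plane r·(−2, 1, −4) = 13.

n·T − 13 = 18.
|n| = √21, so the signed distance is 6√21/7.

6√21/7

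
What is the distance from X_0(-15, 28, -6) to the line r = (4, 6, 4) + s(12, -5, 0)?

√269

Direction vector d = (12, -5, 0).
AP = (-19, 22, -10); AP·d = -338, |AP|² = 945, |d|² = 169.
distance² = |AP|² − (AP·d)²/|d|² = 945 − 114244/169 = 269, so the distance is √269.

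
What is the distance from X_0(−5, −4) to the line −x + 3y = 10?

The normal to the line is n = (−1, 3) with |n| = √10.
|n·X_0 − 10| = |-7 − 10| = 17, so the distance is 17/√10.

17/√10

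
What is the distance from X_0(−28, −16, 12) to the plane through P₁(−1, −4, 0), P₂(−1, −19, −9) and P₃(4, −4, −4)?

6√2/5

P₁P₂ = (0, −15, −9) and P₁P₃ = (5, 0, −4), so a normal is n = P₁P₂ × P₁P₃ = (60, −45, 75).
Then n·(−28, −16, 12) − 120 = −180.
|n| = √(3600 + 2025 + 5625) = 75√2, so the distance is |-180|/(75√2) = 6√2/5.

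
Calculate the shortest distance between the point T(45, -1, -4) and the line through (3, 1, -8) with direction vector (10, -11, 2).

2√221

Direction vector d = (10, -11, 2).
AP = (42, -2, 4), and AP × d = (40, -44, -442).
|AP × d|² = 198900 and |d|² = 225, so the distance is √(198900/225) = √884 = 2√221.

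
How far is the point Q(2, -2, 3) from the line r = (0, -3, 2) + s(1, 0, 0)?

√2

Direction vector d = (1, 0, 0).
AP = (2, 1, 1); AP·d = 2, |AP|² = 6, |d|² = 1.
distance² = |AP|² − (AP·d)²/|d|² = 6 − 4/1 = 2, so the distance is √2.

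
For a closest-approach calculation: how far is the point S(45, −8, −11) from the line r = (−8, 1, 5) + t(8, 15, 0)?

Direction vector d = (8, 15, 0).
AP = (53, −9, −16), and AP × d = (240, −128, 867).
|AP × d|² = 825673 and |d|² = 289, so the distance is √(825673/289) = √2857.

√2857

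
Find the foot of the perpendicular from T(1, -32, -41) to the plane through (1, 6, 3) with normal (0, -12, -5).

The perpendicular from T has direction n = (0, -12, -5): r = (1, -32, -41) + t(0, -12, -5).
Substitute into the plane: n·(T + tn) = -87 gives 589 + 169t = -87, so t = -4.
Foot = (1, -32, -41) + (-4)·(0, -12, -5) = (1, 16, -21).

(1, 16, -21)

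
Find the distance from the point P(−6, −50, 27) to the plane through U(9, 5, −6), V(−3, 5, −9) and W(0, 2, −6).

UV = (−12, 0, −3) and UW = (−9, −3, 0), so a normal is n = UV × UW = (−9, 27, 36).
d = |(-9)·(-6) + 27·(-50) + 36·27 − (-162)| / √(81 + 729 + 1296) = |-162| / (9√26) = 9√26/13.

18/√26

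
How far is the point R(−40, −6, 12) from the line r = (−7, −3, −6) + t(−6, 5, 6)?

3√61

Direction vector d = (−6, 5, 6).
AP = (−33, −3, 18), and AP × d = (−108, 90, −183).
|AP × d|² = 53253 and |d|² = 97, so the distance is √(53253/97) = √549 = 3√61.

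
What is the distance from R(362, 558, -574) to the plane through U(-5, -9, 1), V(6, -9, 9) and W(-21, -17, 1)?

UV = (11, 0, 8) and UW = (-16, -8, 0), so a normal is n = UV × UW = (64, -128, -88).
Then n·(362, 558, -574) - 744 = 1512.
|n| = √(4096 + 16384 + 7744) = 168, so the distance is |1512|/168 = 9.

9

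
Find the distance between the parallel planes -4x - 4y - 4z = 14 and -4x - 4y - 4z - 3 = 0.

11√3/12

With common normal n = (-4, -4, -4) (|n| = 4√3), the distance is |14 − 3|/|n| = 11/(4√3).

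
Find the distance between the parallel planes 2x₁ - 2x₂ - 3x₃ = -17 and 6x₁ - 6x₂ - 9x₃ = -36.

5/√17

Divide the second equation by 3 to match normals: 2x₁ - 2x₂ - 3x₃ = -12.
With common normal n = (2, -2, -3) (|n| = √17), the distance is |(-17) − (-12)|/|n| = 5/√17 = 5√17/17.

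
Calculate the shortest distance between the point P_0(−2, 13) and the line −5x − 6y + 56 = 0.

d = |(-5)·(-2) + (-6)·13 − (-56)| / √(25 + 36) = |-12|/√61 = 12/√61.

12√61/61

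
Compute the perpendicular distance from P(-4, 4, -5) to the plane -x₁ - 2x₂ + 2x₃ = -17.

1

Normal vector n = (-1, -2, 2), and n·(-4, 4, -5) - (-17) = 3.
|n| = √(1 + 4 + 4) = 3, so the distance is |3|/3 = 1.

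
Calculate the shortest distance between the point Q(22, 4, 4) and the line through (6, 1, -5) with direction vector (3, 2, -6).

Direction vector d = (3, 2, -6).
AP = (16, 3, 9); AP·d = 0, |AP|² = 346, |d|² = 49.
distance² = |AP|² − (AP·d)²/|d|² = 346 − 0/49 = 346, so the distance is √346.

√346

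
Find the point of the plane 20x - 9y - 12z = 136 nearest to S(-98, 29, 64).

(2, -16, 4)

The perpendicular from S has direction n = (20, -9, -12): r = (-98, 29, 64) + t(20, -9, -12).
Substitute into the plane: n·(S + tn) = 136 gives -2989 + 625t = 136, so t = 5.
Foot = (-98, 29, 64) + 5·(20, -9, -12) = (2, -16, 4).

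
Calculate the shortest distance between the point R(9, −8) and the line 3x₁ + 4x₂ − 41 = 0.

The normal to the line is n = (3, 4) with |n| = 5.
|n·R − 41| = |-5 − 41| = 46, so the distance is 46/5.

46/5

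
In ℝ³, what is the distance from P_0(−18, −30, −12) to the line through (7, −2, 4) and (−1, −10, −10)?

3√41

A direction vector is d = (−8, −8, −14).
AP = (−25, −28, −16); AP·d = 648, |AP|² = 1665, |d|² = 324.
distance² = |AP|² − (AP·d)²/|d|² = 1665 − 419904/324 = 369, so the distance is 3√41.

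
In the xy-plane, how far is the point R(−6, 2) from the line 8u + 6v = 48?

The normal to the line is n = (8, 6) with |n| = 10.
|n·R − 48| = |-36 − 48| = 84, so the distance is 84/10 = 42/5.

42/5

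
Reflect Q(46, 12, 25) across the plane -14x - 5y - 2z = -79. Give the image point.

With n = (-14, -5, -2), the signed offset is (n·Q − (-79))/|n|² = -675/225 = -3.
Q' = Q − 2t·n = (46, 12, 25) − (-6)·(-14, -5, -2) = (-38, -18, 13).

(-38, -18, 13)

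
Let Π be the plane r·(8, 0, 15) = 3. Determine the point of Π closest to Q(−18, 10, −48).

(6, 10, -3)

The perpendicular from Q has direction n = (8, 0, 15): r = (−18, 10, −48) + t(8, 0, 15).
Substitute into the plane: n·(Q + tn) = 3 gives -864 + 289t = 3, so t = 3.
Foot = (−18, 10, −48) + 3·(8, 0, 15) = (6, 10, −3).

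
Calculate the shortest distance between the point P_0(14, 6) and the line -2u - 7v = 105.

The normal to the line is n = (-2, -7) with |n| = √53.
|n·P_0 − 105| = |-70 − 105| = 175, so the distance is 175/√53.

175√53/53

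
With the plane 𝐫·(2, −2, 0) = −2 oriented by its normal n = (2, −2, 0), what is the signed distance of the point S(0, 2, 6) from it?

-√2/2

n·S − (-2) = -2.
|n| = 2√2, so the signed distance is -√2/2.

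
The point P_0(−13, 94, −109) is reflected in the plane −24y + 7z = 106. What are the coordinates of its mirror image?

With n = (0, −24, 7), the signed offset is (n·P_0 − 106)/|n|² = -3125/625 = -5.
P_0' = P_0 − 2t·n = (−13, 94, −109) − (-10)·(0, −24, 7) = (−13, −146, −39).

(-13, -146, -39)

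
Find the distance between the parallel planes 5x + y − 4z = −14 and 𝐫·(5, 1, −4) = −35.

√42/2

Both planes have normal n = (5, 1, −4), |n| = √42. Any point on the first plane is at distance |(-35) − (-14)|/|n| = 21/√42 from the second.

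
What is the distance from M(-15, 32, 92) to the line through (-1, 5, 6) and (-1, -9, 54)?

A direction vector is d = (0, -14, 48).
AP = (-14, 27, 86), and AP × d = (2500, 672, 196).
|AP × d|² = 6740000 and |d|² = 2500, so the distance is √(6740000/2500) = √2696 = 2√674.

2√674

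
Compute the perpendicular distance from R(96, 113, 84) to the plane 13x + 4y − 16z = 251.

5

Normal vector n = (13, 4, −16), and n·(96, 113, 84) − 251 = 105.
|n| = √(169 + 16 + 256) = 21, so the distance is |105|/21 = 5.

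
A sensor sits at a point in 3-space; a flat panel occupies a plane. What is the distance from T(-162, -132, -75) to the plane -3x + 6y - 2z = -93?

n = (-3, 6, -2); n·P − (-93) = -63; |n| = 7; distance = 63/7 = 9.

9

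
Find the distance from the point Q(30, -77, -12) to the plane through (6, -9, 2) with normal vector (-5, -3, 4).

14√2/5

The plane has equation n·(r − (6, -9, 2)) = 0, i.e. n·r = 5.
d = |(-5)·30 + (-3)·(-77) + 4·(-12) − 5| / √(25 + 9 + 16) = |28| / (5√2) = 14√2/5.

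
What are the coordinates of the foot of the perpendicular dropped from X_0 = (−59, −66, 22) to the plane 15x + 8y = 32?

n = (15, 8, 0), |n|² = 289, and n·X_0 − 32 = -1445.
t = -1445/289 = -5, so the foot is X_0 − t·n = (−59, −66, 22) − (-5)·(15, 8, 0) = (16, −26, 22).

(16, -26, 22)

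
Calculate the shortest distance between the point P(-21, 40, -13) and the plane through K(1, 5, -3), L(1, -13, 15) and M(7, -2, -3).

4/11

KL = (0, -18, 18) and KM = (6, -7, 0), so a normal is n = KL × KM = (126, 108, 108).
Then n·(-21, 40, -13) - 342 = -72.
|n| = √(15876 + 11664 + 11664) = 198, so the distance is |-72|/198 = 4/11.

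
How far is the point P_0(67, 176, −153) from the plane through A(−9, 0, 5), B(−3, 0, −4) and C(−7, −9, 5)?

AB = (6, 0, −9) and AC = (2, −9, 0), so a normal is n = AB × AC = (−81, −18, −54).
n = (−81, −18, −54); n·P − 459 = -792; |n| = 99; distance = 792/99 = 8.

8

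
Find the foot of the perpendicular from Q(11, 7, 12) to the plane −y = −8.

n = (0, −1, 0), |n|² = 1, and n·Q − (-8) = 1.
t = 1/1 = 1, so the foot is Q − t·n = (11, 7, 12) − 1·(0, −1, 0) = (11, 8, 12).

(11, 8, 12)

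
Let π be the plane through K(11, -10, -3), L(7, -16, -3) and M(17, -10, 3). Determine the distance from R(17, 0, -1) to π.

KL = (-4, -6, 0) and KM = (6, 0, 6), so a normal is n = KL × KM = (-36, 24, 36).
d = |(-36)·17 + 24·0 + 36·(-1) − (-744)| / √(1296 + 576 + 1296) = |96| / (12√22) = 8/√22.

4√22/11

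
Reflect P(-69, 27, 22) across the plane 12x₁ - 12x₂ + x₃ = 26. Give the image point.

n = (12, -12, 1), |n|² = 289, n·P − 26 = -1156, so t = -1156/289 = -4.
Foot F = P − (-4)·n = (-21, -21, 26); the reflection is 2F − P = (27, -69, 30).

(27, -69, 30)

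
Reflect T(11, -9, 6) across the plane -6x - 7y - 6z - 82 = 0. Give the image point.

With n = (-6, -7, -6), the signed offset is (n·T − 82)/|n|² = -121/121 = -1.
T' = T − 2t·n = (11, -9, 6) − (-2)·(-6, -7, -6) = (-1, -23, -6).

(-1, -23, -6)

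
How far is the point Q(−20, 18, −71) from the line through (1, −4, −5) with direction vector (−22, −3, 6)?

Direction vector d = (−22, −3, 6).
AP = (−21, 22, −66), and AP × d = (−66, 1578, 547).
|AP × d|² = 2793649 and |d|² = 529, so the distance is √(2793649/529) = √5281.

√5281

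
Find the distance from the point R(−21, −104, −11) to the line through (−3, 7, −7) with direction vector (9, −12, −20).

3√1129

Direction vector d = (9, −12, −20).
AP = (−18, −111, −4), and AP × d = (2172, −396, 1215).
|AP × d|² = 6350625 and |d|² = 625, so the distance is √(6350625/625) = √10161 = 3√1129.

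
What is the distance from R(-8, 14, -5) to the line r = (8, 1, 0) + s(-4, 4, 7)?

Direction vector d = (-4, 4, 7).
AP = (-16, 13, -5); AP·d = 81, |AP|² = 450, |d|² = 81.
distance² = |AP|² − (AP·d)²/|d|² = 450 − 6561/81 = 369, so the distance is 3√41.

3√41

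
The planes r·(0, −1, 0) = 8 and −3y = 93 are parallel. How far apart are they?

23

Divide the second equation by 3 to match normals: −y = 31.
Both planes have normal n = (0, −1, 0), |n| = 1. Any point on the first plane is at distance |31 − 8|/|n| = 23/1 = 23 from the second.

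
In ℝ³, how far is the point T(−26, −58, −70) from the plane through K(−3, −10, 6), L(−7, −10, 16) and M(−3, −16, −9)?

KL = (−4, 0, 10) and KM = (0, −6, −15), so a normal is n = KL × KM = (60, −60, 24).
Then n·(−26, −58, −70) − 564 = −324.
|n| = √(3600 + 3600 + 576) = 36√6, so the distance is |-324|/(36√6) = 9/√6.

9/√6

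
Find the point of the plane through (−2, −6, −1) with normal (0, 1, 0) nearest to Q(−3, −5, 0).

The perpendicular from Q has direction n = (0, 1, 0): r = (−3, −5, 0) + t(0, 1, 0).
Substitute into the plane: n·(Q + tn) = -6 gives -5 + 1t = -6, so t = -1.
Foot = (−3, −5, 0) + (-1)·(0, 1, 0) = (−3, −6, 0).

(-3, -6, 0)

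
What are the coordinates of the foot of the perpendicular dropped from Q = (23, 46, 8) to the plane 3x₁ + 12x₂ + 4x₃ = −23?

(11, -2, -8)

n = (3, 12, 4), |n|² = 169, and n·Q − (-23) = 676.
t = 676/169 = 4, so the foot is Q − t·n = (23, 46, 8) − 4·(3, 12, 4) = (11, −2, −8).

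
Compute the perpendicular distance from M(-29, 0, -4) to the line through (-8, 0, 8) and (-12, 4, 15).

A direction vector is d = (-4, 4, 7).
AP = (-21, 0, -12); AP·d = 0, |AP|² = 585, |d|² = 81.
distance² = |AP|² − (AP·d)²/|d|² = 585 − 0/81 = 585, so the distance is 3√65.

3√65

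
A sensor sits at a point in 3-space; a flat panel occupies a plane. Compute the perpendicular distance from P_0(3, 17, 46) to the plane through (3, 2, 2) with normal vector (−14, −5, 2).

The plane has equation n·(r − (3, 2, 2)) = 0, i.e. n·r = -48.
n = (−14, −5, 2); n·P − (-48) = 13; |n| = 15; distance = 13/15.

13/15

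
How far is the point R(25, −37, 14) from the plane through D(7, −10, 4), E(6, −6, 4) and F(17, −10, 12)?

5√42/42

DE = (−1, 4, 0) and DF = (10, 0, 8), so a normal is n = DE × DF = (32, 8, −40).
d = |32·25 + 8·(-37) + (-40)·14 − (-16)| / √(1024 + 64 + 1600) = |-40| / (8√42) = 5√42/42.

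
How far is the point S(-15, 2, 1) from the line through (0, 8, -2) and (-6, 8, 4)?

6√3

A direction vector is d = (-6, 0, 6).
AP = (-15, -6, 3); AP·d = 108, |AP|² = 270, |d|² = 72.
distance² = |AP|² − (AP·d)²/|d|² = 270 − 11664/72 = 108, so the distance is 6√3.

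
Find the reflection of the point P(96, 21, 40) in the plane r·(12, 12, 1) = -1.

(-24, -99, 30)

n = (12, 12, 1), |n|² = 289, n·P − (-1) = 1445, so t = 1445/289 = 5.
Foot F = P − 5·n = (36, -39, 35); the reflection is 2F − P = (-24, -99, 30).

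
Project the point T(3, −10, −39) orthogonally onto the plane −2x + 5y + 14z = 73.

n = (−2, 5, 14), |n|² = 225, and n·T − 73 = -675.
t = -675/225 = -3, so the foot is T − t·n = (3, −10, −39) − (-3)·(−2, 5, 14) = (−3, 5, 3).

(-3, 5, 3)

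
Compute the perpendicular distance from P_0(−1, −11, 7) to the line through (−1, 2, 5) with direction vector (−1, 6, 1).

√21

Direction vector d = (−1, 6, 1).
AP = (0, −13, 2); AP·d = -76, |AP|² = 173, |d|² = 38.
distance² = |AP|² − (AP·d)²/|d|² = 173 − 5776/38 = 21, so the distance is √21.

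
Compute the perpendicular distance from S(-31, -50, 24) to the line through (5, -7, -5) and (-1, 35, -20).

A direction vector is d = (-6, 42, -15).
AP = (-36, -43, 29), and AP × d = (-573, -714, -1770).
|AP × d|² = 3971025 and |d|² = 2025, so the distance is √(3971025/2025) = √1961.

√1961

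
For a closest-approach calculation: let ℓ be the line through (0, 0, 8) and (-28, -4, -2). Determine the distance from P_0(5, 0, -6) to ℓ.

A direction vector is d = (-28, -4, -10).
AP = (5, 0, -14), and AP × d = (-56, 442, -20).
|AP × d|² = 198900 and |d|² = 900, so the distance is √(198900/900) = √221.

√221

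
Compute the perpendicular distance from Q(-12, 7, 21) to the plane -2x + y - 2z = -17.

2

d = |(-2)·(-12) + 1·7 + (-2)·21 − (-17)| / √(4 + 1 + 4) = |6| / 3 = 2.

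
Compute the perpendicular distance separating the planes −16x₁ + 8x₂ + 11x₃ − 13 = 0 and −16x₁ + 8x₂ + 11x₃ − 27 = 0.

2/3

With common normal n = (−16, 8, 11) (|n| = 21), the distance is |13 − 27|/|n| = 14/21 = 2/3.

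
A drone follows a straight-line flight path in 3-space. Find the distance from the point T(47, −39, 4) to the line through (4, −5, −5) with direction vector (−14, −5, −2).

√2186

Direction vector d = (−14, −5, −2).
AP = (43, −34, 9); AP·d = -450, |AP|² = 3086, |d|² = 225.
distance² = |AP|² − (AP·d)²/|d|² = 3086 − 202500/225 = 2186, so the distance is √2186.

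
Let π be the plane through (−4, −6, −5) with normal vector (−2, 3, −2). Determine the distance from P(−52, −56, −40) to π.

The plane has equation n·(r − (−4, −6, −5)) = 0, i.e. n·r = 0.
Then n·(−52, −56, −40) − 0 = 16.
|n| = √(4 + 9 + 4) = √17, so the distance is |16|/√17 = 16/√17.

16√17/17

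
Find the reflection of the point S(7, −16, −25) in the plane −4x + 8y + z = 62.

(-17, 32, -19)

n = (−4, 8, 1), |n|² = 81, n·S − 62 = -243, so t = -243/81 = -3.
Foot F = S − (-3)·n = (−5, 8, −22); the reflection is 2F − S = (−17, 32, −19).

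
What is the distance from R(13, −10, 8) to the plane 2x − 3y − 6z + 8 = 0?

n = (2, −3, −6); n·P − (-8) = 16; |n| = 7; distance = 16/7.

16/7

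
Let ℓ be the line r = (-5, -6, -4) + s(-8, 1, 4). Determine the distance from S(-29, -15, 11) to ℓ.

3√17

Direction vector d = (-8, 1, 4).
AP = (-24, -9, 15); AP·d = 243, |AP|² = 882, |d|² = 81.
distance² = |AP|² − (AP·d)²/|d|² = 882 − 59049/81 = 153, so the distance is 3√17.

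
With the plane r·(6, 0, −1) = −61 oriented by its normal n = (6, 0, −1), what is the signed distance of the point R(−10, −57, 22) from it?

n·R − (-61) = -21.
|n| = √37, so the signed distance is -21√37/37.

-21√37/37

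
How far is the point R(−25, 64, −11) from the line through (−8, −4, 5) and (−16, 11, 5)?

√545

A direction vector is d = (−8, 15, 0).
AP = (−17, 68, −16), and AP × d = (240, 128, 289).
|AP × d|² = 157505 and |d|² = 289, so the distance is √(157505/289) = √545.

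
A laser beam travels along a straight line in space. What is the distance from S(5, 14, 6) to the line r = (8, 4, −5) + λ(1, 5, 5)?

Direction vector d = (1, 5, 5).
AP = (−3, 10, 11); AP·d = 102, |AP|² = 230, |d|² = 51.
distance² = |AP|² − (AP·d)²/|d|² = 230 − 10404/51 = 26, so the distance is √26.

√26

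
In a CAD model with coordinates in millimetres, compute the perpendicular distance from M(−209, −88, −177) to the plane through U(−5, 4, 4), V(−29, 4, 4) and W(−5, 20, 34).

UV = (−24, 0, 0) and UW = (0, 16, 30), so a normal is n = UV × UW = (0, 720, −384).
Then n·(−209, −88, −177) − 1344 = 3264.
|n| = √(0 + 518400 + 147456) = 816, so the distance is |3264|/816 = 4.

4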